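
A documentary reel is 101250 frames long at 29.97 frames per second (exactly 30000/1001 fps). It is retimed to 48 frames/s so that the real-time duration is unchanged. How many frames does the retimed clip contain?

Target frames = source frames × (target rate / source rate) = 101250 × (48)/(30000/1001) = 101250 × 1001/625 = 162162.

162162 frames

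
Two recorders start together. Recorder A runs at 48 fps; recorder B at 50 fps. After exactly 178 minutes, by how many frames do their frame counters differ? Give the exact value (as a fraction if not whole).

178 min = 10680 s.
A emits 48 × 10680 = 512640 frames; B emits 50 × 10680 = 534000.
Difference = 21360 frames; B is ahead of A.

21360 frames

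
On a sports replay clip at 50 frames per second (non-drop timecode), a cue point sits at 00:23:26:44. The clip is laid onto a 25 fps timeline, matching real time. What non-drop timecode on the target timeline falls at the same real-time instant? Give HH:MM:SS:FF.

Source frame index: (0×3600 + 23×60 + 26) × 50 + 44 = 70344.
Real time: 70344 / (50) = 35172/25 s.
Target frame: (35172/25) × (25) = 35172.
At 25 labels/s: frame 35172 → 00:23:26:22.

00:23:26:22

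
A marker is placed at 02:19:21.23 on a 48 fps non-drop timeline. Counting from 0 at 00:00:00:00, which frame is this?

401351

Total seconds to the label: (2 × 3600 + 19 × 60 + 21) = 8361.
Frame index = 8361 × 48 + 23 = 401351.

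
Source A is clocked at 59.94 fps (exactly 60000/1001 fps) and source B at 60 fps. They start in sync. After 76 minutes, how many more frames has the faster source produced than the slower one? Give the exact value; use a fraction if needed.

273600/1001 frames

76 min = 4560 s.
A emits 60000/1001 × 4560 = 273600000/1001 frames; B emits 60 × 4560 = 273600.
Difference = 273600/1001 frames (≈ 273.3267); B is ahead of A.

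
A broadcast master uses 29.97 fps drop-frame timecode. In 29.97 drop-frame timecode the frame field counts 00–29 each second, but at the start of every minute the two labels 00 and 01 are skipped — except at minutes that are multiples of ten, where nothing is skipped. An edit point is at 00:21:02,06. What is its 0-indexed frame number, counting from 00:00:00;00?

37828

As if non-drop at 30 labels/s: (0 × 3600 + 21 × 60 + 2) × 30 + 6 = 37866.
Minute boundaries passed: 21; those not divisible by 10: 21 − 2 = 19; dropped labels = 2 × 19 = 38.
Actual frame index = 37866 − 38 = 37828.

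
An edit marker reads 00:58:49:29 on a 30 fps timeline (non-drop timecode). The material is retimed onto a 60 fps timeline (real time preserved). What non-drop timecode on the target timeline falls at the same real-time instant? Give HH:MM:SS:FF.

Source frame index: (0×3600 + 58×60 + 49) × 30 + 29 = 105899.
Real time: 105899 / (30) = 105899/30 s.
Target frame: (105899/30) × (60) = 211798.
At 60 labels/s: frame 211798 → 00:58:49:58.

00:58:49:58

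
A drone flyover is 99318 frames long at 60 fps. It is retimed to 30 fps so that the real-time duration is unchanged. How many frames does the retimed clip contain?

49659 frames

Target frames = source frames × (target rate / source rate) = 99318 × (30)/(60) = 99318 × 1/2 = 49659.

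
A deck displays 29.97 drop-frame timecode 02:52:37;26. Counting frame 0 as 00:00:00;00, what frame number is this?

As if non-drop at 30 labels/s: (2 × 3600 + 52 × 60 + 37) × 30 + 26 = 310736.
Minute boundaries passed: 172; those not divisible by 10: 172 − 17 = 155; dropped labels = 2 × 155 = 310.
Actual frame index = 310736 − 310 = 310426.

310426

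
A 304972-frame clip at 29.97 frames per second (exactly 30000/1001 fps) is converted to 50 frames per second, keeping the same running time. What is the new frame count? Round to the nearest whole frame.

508795 frames

Frames at target rate = 304972 × (50) / (30000/1001) = 76319243/150 ≈ 508794.953.
Nearest whole frame: 508795.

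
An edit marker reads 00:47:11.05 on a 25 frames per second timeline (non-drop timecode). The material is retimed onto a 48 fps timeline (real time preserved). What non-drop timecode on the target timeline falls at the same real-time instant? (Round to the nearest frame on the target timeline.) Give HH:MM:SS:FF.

Source frame index: (0×3600 + 47×60 + 11) × 25 + 5 = 70780.
Real time: 70780 / (25) = 14156/5 s.
Target frame: (14156/5) × (48) = 679488/5 ≈ 135897.600 → 135898.
At 48 labels/s: frame 135898 → 00:47:11:10.

00:47:11:10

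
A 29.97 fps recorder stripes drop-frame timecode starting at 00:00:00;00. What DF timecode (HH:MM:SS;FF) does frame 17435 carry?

00:09:41;23

Each 10-minute DF block holds 10 × 60 × 30 − 9 × 2 = 17982 frames. 17435 ÷ 17982 → 0 full blocks, remainder 17435.
Within the partial block the first minute is 1800 frames and each further minute 1798, so 9 further minute boundaries passed. Total skipped labels = 18 × 0 + 2 × 9 = 18.
Non-drop label index = 17435 + 18 = 17453; at 30 labels/s that is 00:09:41:23, i.e. DF 00:09:41;23.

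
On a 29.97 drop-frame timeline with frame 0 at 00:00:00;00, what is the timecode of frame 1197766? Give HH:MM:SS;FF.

Each 10-minute DF block holds 10 × 60 × 30 − 9 × 2 = 17982 frames. 1197766 ÷ 17982 → 66 full blocks, remainder 10954.
Within the partial block the first minute is 1800 frames and each further minute 1798, so 6 further minute boundaries passed. Total skipped labels = 18 × 66 + 2 × 6 = 1200.
Non-drop label index = 1197766 + 1200 = 1198966; at 30 labels/s that is 11:06:05:16, i.e. DF 11:06:05;16.

11:06:05;16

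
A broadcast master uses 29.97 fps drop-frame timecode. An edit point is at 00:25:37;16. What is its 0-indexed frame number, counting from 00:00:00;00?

46080

As if non-drop at 30 labels/s: (0 × 3600 + 25 × 60 + 37) × 30 + 16 = 46126.
Minute boundaries passed: 25; those not divisible by 10: 25 − 2 = 23; dropped labels = 2 × 23 = 46.
Actual frame index = 46126 − 46 = 46080.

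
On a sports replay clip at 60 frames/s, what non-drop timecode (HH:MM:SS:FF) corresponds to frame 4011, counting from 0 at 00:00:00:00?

00:01:06:51

4011 ÷ 60 = 66 full seconds, remainder 51 frames.
66 s = 0 h 1 min 6 s.
Timecode: 00:01:06:51.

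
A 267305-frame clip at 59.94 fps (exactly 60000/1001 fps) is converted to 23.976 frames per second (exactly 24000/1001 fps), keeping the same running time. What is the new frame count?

Target frames = source frames × (target rate / source rate) = 267305 × (24000/1001)/(60000/1001) = 267305 × 2/5 = 106922.

106922 frames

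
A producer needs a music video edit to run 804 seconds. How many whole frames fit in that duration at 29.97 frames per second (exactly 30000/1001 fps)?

24095 frames

Frames = 804 × 30000/1001 = 24120000/1001 ≈ 24095.9041.
Complete frames: 24095.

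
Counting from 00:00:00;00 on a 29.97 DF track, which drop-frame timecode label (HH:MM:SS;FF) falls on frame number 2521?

Each 10-minute DF block holds 10 × 60 × 30 − 9 × 2 = 17982 frames. 2521 ÷ 17982 → 0 full blocks, remainder 2521.
Within the partial block the first minute is 1800 frames and each further minute 1798, so 1 further minute boundary passed. Total skipped labels = 18 × 0 + 2 × 1 = 2.
Non-drop label index = 2521 + 2 = 2523; at 30 labels/s that is 00:01:24:03, i.e. DF 00:01:24;03.

00:01:24;03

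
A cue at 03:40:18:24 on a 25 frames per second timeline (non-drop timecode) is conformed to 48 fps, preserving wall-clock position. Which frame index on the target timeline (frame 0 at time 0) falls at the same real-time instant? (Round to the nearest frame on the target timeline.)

Source frame index: (3×3600 + 40×60 + 18) × 25 + 24 = 330474.
Real time: 330474 / (25) = 330474/25 s.
Target frame: (330474/25) × (48) = 15862752/25 ≈ 634510.080 → 634510.

frame 634510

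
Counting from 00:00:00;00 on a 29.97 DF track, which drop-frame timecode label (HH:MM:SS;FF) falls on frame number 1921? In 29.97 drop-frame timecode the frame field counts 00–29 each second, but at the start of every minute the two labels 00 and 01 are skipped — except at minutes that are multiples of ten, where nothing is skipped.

00:01:04;03

Each 10-minute DF block holds 10 × 60 × 30 − 9 × 2 = 17982 frames. 1921 ÷ 17982 → 0 full blocks, remainder 1921.
Within the partial block the first minute is 1800 frames and each further minute 1798, so 1 further minute boundary passed. Total skipped labels = 18 × 0 + 2 × 1 = 2.
Non-drop label index = 1921 + 2 = 1923; at 30 labels/s that is 00:01:04:03, i.e. DF 00:01:04;03.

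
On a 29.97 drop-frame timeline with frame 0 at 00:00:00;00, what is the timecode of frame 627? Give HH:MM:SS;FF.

Each 10-minute DF block holds 10 × 60 × 30 − 9 × 2 = 17982 frames. 627 ÷ 17982 → 0 full blocks, remainder 627.
Within the partial block the first minute is 1800 frames and each further minute 1798, so 0 further minute boundaries passed. Total skipped labels = 18 × 0 + 2 × 0 = 0.
Non-drop label index = 627 + 0 = 627; at 30 labels/s that is 00:00:20:27, i.e. DF 00:00:20;27.

00:00:20;27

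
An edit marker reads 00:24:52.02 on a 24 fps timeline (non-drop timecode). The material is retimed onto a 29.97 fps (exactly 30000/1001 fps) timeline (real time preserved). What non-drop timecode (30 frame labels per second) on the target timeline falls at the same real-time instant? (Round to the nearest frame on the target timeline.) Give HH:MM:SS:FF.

Source frame index: (0×3600 + 24×60 + 52) × 24 + 2 = 35810.
Real time: 35810 / (24) = 17905/12 s.
Target frame: (17905/12) × (30000/1001) = 44762500/1001 ≈ 44717.782 → 44718.
At 30 labels/s: frame 44718 → 00:24:50:18.

00:24:50:18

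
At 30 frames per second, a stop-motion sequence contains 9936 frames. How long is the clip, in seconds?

331.2 seconds

Running time = 9936 / (30) = 331.2 s.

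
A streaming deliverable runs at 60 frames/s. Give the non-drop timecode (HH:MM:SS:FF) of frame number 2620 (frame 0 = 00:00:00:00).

2620 ÷ 60 = 43 full seconds, remainder 40 frames.
43 s = 0 h 0 min 43 s.
Timecode: 00:00:43:40.

00:00:43:40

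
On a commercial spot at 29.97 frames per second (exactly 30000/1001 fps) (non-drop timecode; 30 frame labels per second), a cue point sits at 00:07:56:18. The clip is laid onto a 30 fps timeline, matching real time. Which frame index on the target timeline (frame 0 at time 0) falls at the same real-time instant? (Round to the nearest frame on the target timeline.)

Source frame index: (0×3600 + 7×60 + 56) × 30 + 18 = 14298.
Real time: 14298 / (30000/1001) = 2385383/5000 s.
Target frame: (2385383/5000) × (30) = 7156149/500 ≈ 14312.298 → 14312.

frame 14312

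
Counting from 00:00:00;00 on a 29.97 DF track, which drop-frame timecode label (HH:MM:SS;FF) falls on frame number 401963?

03:43:32;05

Ten DF minutes hold 17982 frames, so frame 401963 lies in block 22 (frames 395604–413585) with 6359 frames into that block.
The block's first minute is 1800 frames and the rest 1798 each; 6359 frames reaches minute 3, so 22 × 18 + 3 × 2 = 402 labels have been skipped so far.
Adding those back, label number 401963 + 402 = 402365 at 30 labels/s is 13412 s + 5 f = 3 h 43 min 32 s frame 5, i.e. 03:43:32;05.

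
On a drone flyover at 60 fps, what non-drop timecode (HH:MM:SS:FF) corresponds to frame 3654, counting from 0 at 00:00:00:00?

3654 ÷ 60 = 60 full seconds, remainder 54 frames.
60 s = 0 h 1 min 0 s.
Timecode: 00:01:00:54.

00:01:00:54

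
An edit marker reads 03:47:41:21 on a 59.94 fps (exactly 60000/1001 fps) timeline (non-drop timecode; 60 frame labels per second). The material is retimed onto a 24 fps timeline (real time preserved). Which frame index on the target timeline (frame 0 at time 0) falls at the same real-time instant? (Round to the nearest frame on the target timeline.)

Source frame index: (3×3600 + 47×60 + 41) × 60 + 21 = 819681.
Real time: 819681 / (60000/1001) = 273500227/20000 s.
Target frame: (273500227/20000) × (24) = 820500681/2500 ≈ 328200.272 → 328200.

frame 328200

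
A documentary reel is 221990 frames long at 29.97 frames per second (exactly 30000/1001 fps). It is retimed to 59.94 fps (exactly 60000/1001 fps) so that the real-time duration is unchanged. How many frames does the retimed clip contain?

Target frames = source frames × (target rate / source rate) = 221990 × (60000/1001)/(30000/1001) = 221990 × 2 = 443980.

443980 frames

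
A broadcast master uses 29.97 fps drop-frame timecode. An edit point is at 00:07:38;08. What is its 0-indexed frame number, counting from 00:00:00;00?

13734

As if non-drop at 30 labels/s: (0 × 3600 + 7 × 60 + 38) × 30 + 8 = 13748.
Minute boundaries passed: 7; those not divisible by 10: 7 − 0 = 7; dropped labels = 2 × 7 = 14.
Actual frame index = 13748 − 14 = 13734.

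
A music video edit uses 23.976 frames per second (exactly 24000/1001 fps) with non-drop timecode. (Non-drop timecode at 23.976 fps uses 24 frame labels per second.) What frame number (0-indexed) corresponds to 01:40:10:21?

Total seconds to the label: (1 × 3600 + 40 × 60 + 10) = 6010.
Frame index = 6010 × 24 + 21 = 144261.

frame 144261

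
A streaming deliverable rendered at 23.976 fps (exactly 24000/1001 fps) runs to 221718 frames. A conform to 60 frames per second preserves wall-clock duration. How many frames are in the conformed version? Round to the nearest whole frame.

Frames at target rate = 221718 × (60) / (24000/1001) = 110969859/200 ≈ 554849.295.
Nearest whole frame: 554849.

554849 frames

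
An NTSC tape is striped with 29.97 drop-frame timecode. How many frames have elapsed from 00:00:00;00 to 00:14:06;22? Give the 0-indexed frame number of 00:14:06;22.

25376

As if non-drop at 30 labels/s: (0 × 3600 + 14 × 60 + 6) × 30 + 22 = 25402.
Minute boundaries passed: 14; those not divisible by 10: 14 − 1 = 13; dropped labels = 2 × 13 = 26.
Actual frame index = 25402 − 26 = 25376.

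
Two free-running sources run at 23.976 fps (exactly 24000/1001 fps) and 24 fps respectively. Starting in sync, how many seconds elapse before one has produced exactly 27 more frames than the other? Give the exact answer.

The gap grows by |24 − 24000/1001| = 24/1001 frames per second.
Time for a 27-frame gap: 27 ÷ (24/1001) = 1126.125 s.

1126.125 seconds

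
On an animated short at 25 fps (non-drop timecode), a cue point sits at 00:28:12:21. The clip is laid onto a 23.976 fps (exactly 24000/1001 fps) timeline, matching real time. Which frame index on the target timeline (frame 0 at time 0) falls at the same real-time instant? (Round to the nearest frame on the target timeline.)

frame 40588

Source frame index: (0×3600 + 28×60 + 12) × 25 + 21 = 42321.
Real time: 42321 / (25) = 42321/25 s.
Target frame: (42321/25) × (24000/1001) = 40628160/1001 ≈ 40587.572 → 40588.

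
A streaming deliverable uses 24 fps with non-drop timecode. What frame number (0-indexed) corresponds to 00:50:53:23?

frame 73295

Total seconds to the label: (0 × 3600 + 50 × 60 + 53) = 3053.
Frame index = 3053 × 24 + 23 = 73295.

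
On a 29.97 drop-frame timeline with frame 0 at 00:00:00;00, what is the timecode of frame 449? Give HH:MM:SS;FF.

00:00:14;29

Each 10-minute DF block holds 10 × 60 × 30 − 9 × 2 = 17982 frames. 449 ÷ 17982 → 0 full blocks, remainder 449.
Within the partial block the first minute is 1800 frames and each further minute 1798, so 0 further minute boundaries passed. Total skipped labels = 18 × 0 + 2 × 0 = 0.
Non-drop label index = 449 + 0 = 449; at 30 labels/s that is 00:00:14:29, i.e. DF 00:00:14;29.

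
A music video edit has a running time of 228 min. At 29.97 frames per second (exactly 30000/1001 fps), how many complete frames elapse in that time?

228 min = 13680 s.
Frames = 13680 × 30000/1001 = 410400000/1001 ≈ 409990.0100.
Complete frames: 409990.

409990 frames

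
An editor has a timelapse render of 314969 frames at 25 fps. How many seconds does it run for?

Running time = 314969 / (25) = 12598.76 s.

12598.76 seconds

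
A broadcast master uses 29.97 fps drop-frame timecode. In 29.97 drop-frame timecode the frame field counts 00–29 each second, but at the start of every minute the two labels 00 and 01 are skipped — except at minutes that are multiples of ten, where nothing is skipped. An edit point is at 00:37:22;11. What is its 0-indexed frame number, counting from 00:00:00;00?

67203

Complete 10-minute blocks: 3, each 17982 frames → 53946.
Remaining 7 whole minutes in the current block: 1800 + 6 × 1798 = 12588 frames.
Within the current minute: 22 × 30 + 11 − 2 = 669 (labels ;00/;01 skipped at this minute). Total = 53946 + 12588 + 669 = 67203.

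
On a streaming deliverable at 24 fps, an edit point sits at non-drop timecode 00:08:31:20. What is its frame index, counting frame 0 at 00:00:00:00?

Total seconds to the label: (0 × 3600 + 8 × 60 + 31) = 511.
Frame index = 511 × 24 + 20 = 12284.

12284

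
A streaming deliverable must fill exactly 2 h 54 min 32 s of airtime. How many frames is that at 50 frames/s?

523600 frames

2 h 54 min 32 s = 10472 s.
Frames = 10472 × 50 = 523600.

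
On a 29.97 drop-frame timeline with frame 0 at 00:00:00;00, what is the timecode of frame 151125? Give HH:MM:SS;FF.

Ten DF minutes hold 17982 frames, so frame 151125 lies in block 8 (frames 143856–161837) with 7269 frames into that block.
The block's first minute is 1800 frames and the rest 1798 each; 7269 frames reaches minute 4, so 8 × 18 + 4 × 2 = 152 labels have been skipped so far.
Adding those back, label number 151125 + 152 = 151277 at 30 labels/s is 5042 s + 17 f = 1 h 24 min 2 s frame 17, i.e. 01:24:02;17.

01:24:02;17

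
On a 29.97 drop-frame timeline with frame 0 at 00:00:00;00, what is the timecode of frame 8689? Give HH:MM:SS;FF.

Ten DF minutes hold 17982 frames, so frame 8689 lies in block 0 (frames 0–17981) with 8689 frames into that block.
The block's first minute is 1800 frames and the rest 1798 each; 8689 frames reaches minute 4, so 0 × 18 + 4 × 2 = 8 labels have been skipped so far.
Adding those back, label number 8689 + 8 = 8697 at 30 labels/s is 289 s + 27 f = 0 h 4 min 49 s frame 27, i.e. 00:04:49;27.

00:04:49;27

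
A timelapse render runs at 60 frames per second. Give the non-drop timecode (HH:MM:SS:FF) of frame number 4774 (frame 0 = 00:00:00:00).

00:01:19:34

4774 ÷ 60 = 79 full seconds, remainder 34 frames.
79 s = 0 h 1 min 19 s.
Timecode: 00:01:19:34.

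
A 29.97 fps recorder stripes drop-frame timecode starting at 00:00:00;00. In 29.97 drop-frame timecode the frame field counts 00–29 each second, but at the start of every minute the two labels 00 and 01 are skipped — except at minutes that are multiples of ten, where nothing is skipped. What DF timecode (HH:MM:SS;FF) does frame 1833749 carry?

16:59:46;05

Each 10-minute DF block holds 10 × 60 × 30 − 9 × 2 = 17982 frames. 1833749 ÷ 17982 → 101 full blocks, remainder 17567.
Within the partial block the first minute is 1800 frames and each further minute 1798, so 9 further minute boundaries passed. Total skipped labels = 18 × 101 + 2 × 9 = 1836.
Non-drop label index = 1833749 + 1836 = 1835585; at 30 labels/s that is 16:59:46:05, i.e. DF 16:59:46;05.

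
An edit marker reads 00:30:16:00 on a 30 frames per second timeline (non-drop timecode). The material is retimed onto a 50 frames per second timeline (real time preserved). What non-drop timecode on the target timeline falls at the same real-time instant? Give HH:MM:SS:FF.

Source frame index: (0×3600 + 30×60 + 16) × 30 + 0 = 54480.
Real time: 54480 / (30) = 1816 s.
Target frame: (1816) × (50) = 90800.
At 50 labels/s: frame 90800 → 00:30:16:00.

00:30:16:00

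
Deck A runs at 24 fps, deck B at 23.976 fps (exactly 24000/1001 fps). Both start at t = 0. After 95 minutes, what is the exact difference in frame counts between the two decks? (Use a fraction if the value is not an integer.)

95 min = 5700 s.
A emits 24 × 5700 = 136800 frames; B emits 24000/1001 × 5700 = 136800000/1001.
Difference = 136800/1001 frames (≈ 136.6633); B is behind A.

136800/1001 frames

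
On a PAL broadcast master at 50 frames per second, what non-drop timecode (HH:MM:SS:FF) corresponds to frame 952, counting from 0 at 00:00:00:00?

00:00:19:02

952 ÷ 50 = 19 full seconds, remainder 2 frames.
19 s = 0 h 0 min 19 s.
Timecode: 00:00:19:02.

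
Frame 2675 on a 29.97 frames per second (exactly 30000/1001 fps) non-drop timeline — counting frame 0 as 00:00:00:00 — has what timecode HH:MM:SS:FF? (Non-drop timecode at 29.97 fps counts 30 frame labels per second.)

2675 ÷ 30 = 89 full seconds, remainder 5 frames.
89 s = 0 h 1 min 29 s.
Timecode: 00:01:29:05.

00:01:29:05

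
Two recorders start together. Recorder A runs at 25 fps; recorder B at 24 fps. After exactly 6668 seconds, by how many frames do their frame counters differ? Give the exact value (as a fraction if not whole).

A emits 25 × 6668 = 166700 frames; B emits 24 × 6668 = 160032.
Difference = 6668 frames; B is behind A.

6668 frames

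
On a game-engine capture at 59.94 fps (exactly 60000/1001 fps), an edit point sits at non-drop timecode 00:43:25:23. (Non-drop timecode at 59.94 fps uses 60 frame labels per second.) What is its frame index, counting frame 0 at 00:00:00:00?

frame 156323

Total seconds to the label: (0 × 3600 + 43 × 60 + 25) = 2605.
Frame index = 2605 × 60 + 23 = 156323.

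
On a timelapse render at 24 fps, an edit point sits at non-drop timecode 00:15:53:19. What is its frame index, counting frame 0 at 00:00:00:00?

Total seconds to the label: (0 × 3600 + 15 × 60 + 53) = 953.
Frame index = 953 × 24 + 19 = 22891.

22891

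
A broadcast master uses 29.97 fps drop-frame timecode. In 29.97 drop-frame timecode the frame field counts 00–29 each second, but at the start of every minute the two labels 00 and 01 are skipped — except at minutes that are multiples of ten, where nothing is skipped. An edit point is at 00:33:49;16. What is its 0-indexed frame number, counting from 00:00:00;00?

Complete 10-minute blocks: 3, each 17982 frames → 53946.
Remaining 3 whole minutes in the current block: 1800 + 2 × 1798 = 5396 frames.
Within the current minute: 49 × 30 + 16 − 2 = 1484 (labels ;00/;01 skipped at this minute). Total = 53946 + 5396 + 1484 = 60826.

60826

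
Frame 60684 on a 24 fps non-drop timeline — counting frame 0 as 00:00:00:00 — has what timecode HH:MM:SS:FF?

00:42:08:12

60684 ÷ 24 = 2528 full seconds, remainder 12 frames.
2528 s = 0 h 42 min 8 s.
Timecode: 00:42:08:12.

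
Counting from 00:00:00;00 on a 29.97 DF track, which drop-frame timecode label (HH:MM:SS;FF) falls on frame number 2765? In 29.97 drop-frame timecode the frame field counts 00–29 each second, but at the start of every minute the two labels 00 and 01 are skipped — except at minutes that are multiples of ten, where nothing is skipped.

Each 10-minute DF block holds 10 × 60 × 30 − 9 × 2 = 17982 frames. 2765 ÷ 17982 → 0 full blocks, remainder 2765.
Within the partial block the first minute is 1800 frames and each further minute 1798, so 1 further minute boundary passed. Total skipped labels = 18 × 0 + 2 × 1 = 2.
Non-drop label index = 2765 + 2 = 2767; at 30 labels/s that is 00:01:32:07, i.e. DF 00:01:32;07.

00:01:32;07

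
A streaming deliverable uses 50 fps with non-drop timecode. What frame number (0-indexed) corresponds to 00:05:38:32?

16932

Total seconds to the label: (0 × 3600 + 5 × 60 + 38) = 338.
Frame index = 338 × 50 + 32 = 16932.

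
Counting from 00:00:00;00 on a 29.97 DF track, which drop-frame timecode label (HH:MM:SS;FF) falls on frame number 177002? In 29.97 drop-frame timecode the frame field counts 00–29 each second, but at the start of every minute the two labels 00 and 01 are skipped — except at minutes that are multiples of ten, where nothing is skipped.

Ten DF minutes hold 17982 frames, so frame 177002 lies in block 9 (frames 161838–179819) with 15164 frames into that block.
The block's first minute is 1800 frames and the rest 1798 each; 15164 frames reaches minute 8, so 9 × 18 + 8 × 2 = 178 labels have been skipped so far.
Adding those back, label number 177002 + 178 = 177180 at 30 labels/s is 5906 s + 0 f = 1 h 38 min 26 s frame 0, i.e. 01:38:26;00.

01:38:26;00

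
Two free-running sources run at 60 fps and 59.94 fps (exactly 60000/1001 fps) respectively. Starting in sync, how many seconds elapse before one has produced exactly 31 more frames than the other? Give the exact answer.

31031/60 seconds

The gap grows by |60000/1001 − 60| = 60/1001 frames per second.
Time for a 31-frame gap: 31 ÷ (60/1001) = 31031/60 s.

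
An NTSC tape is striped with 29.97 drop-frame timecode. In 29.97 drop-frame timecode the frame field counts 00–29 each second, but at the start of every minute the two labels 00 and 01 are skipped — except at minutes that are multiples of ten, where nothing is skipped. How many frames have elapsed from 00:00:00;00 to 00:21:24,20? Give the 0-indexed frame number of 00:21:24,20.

Complete 10-minute blocks: 2, each 17982 frames → 35964.
Remaining 1 whole minute in the current block: 1800 + 0 × 1798 = 1800 frames.
Within the current minute: 24 × 30 + 20 − 2 = 738 (labels ;00/;01 skipped at this minute). Total = 35964 + 1800 + 738 = 38502.

38502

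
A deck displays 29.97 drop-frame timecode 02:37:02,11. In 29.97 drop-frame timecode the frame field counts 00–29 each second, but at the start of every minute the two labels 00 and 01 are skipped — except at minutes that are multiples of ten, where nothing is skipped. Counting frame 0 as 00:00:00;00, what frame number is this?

As if non-drop at 30 labels/s: (2 × 3600 + 37 × 60 + 2) × 30 + 11 = 282671.
Minute boundaries passed: 157; those not divisible by 10: 157 − 15 = 142; dropped labels = 2 × 142 = 284.
Actual frame index = 282671 − 284 = 282387.

282387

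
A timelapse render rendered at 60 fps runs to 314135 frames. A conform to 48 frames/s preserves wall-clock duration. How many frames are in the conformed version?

251308 frames

Target frames = source frames × (target rate / source rate) = 314135 × (48)/(60) = 314135 × 4/5 = 251308.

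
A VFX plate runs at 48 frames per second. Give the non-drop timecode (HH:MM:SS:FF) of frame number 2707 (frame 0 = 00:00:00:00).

2707 ÷ 48 = 56 full seconds, remainder 19 frames.
56 s = 0 h 0 min 56 s.
Timecode: 00:00:56:19.

00:00:56:19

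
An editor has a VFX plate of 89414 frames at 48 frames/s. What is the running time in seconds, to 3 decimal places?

1862.792 seconds

Running time = 89414 × 1/48 = 44707/24 s ≈ 1862.792 s.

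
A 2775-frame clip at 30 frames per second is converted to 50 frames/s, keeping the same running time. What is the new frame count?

4625 frames

Frames at target rate = 2775 × (50) / (30) = 4625.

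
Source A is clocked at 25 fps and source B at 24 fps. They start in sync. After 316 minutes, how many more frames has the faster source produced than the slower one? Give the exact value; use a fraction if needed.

316 min = 18960 s.
A emits 25 × 18960 = 474000 frames; B emits 24 × 18960 = 455040.
Difference = 18960 frames; B is behind A.

18960 frames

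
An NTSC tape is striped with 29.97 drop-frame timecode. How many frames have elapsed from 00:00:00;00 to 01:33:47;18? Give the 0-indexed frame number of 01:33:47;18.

168660

As if non-drop at 30 labels/s: (1 × 3600 + 33 × 60 + 47) × 30 + 18 = 168828.
Minute boundaries passed: 93; those not divisible by 10: 93 − 9 = 84; dropped labels = 2 × 84 = 168.
Actual frame index = 168828 − 168 = 168660.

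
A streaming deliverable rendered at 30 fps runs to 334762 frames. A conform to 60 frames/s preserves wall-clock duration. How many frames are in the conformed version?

669524 frames

Target frames = source frames × (target rate / source rate) = 334762 × (60)/(30) = 334762 × 2 = 669524.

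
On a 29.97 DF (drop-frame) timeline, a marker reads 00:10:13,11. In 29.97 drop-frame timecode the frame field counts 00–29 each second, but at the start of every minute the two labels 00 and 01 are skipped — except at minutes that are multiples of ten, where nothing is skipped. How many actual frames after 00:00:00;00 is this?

18383

As if non-drop at 30 labels/s: (0 × 3600 + 10 × 60 + 13) × 30 + 11 = 18401.
Minute boundaries passed: 10; those not divisible by 10: 10 − 1 = 9; dropped labels = 2 × 9 = 18.
Actual frame index = 18401 − 18 = 18383.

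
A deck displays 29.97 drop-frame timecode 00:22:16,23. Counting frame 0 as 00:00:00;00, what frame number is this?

As if non-drop at 30 labels/s: (0 × 3600 + 22 × 60 + 16) × 30 + 23 = 40103.
Minute boundaries passed: 22; those not divisible by 10: 22 − 2 = 20; dropped labels = 2 × 20 = 40.
Actual frame index = 40103 − 40 = 40063.

40063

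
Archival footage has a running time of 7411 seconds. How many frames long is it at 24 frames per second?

Frames = 7411 × 24 = 177864.

177864 frames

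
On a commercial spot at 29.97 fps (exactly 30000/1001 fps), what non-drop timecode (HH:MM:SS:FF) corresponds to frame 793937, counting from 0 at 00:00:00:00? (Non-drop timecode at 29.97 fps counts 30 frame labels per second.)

793937 ÷ 30 = 26464 full seconds, remainder 17 frames.
26464 s = 7 h 21 min 4 s.
Timecode: 07:21:04:17.

07:21:04:17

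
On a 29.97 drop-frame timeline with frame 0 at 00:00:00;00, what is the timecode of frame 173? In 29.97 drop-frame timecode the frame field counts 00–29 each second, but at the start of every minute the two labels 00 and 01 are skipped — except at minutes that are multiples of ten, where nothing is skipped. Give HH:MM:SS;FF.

Ten DF minutes hold 17982 frames, so frame 173 lies in block 0 (frames 0–17981) with 173 frames into that block.
The block's first minute is 1800 frames and the rest 1798 each; 173 frames reaches minute 0, so 0 × 18 + 0 × 2 = 0 labels have been skipped so far.
Adding those back, label number 173 + 0 = 173 at 30 labels/s is 5 s + 23 f = 0 h 0 min 5 s frame 23, i.e. 00:00:05;23.

00:00:05;23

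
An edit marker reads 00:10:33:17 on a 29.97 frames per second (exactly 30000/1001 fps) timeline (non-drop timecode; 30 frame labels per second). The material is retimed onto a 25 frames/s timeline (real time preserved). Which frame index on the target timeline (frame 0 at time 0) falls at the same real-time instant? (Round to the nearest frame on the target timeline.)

frame 15855

Source frame index: (0×3600 + 10×60 + 33) × 30 + 17 = 19007.
Real time: 19007 / (30000/1001) = 19026007/30000 s.
Target frame: (19026007/30000) × (25) = 19026007/1200 ≈ 15855.006 → 15855.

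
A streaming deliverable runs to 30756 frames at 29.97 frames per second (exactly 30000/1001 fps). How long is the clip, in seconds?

Running time = 30756 / (30000/1001) = 1026.2252 s.

1026.2252 seconds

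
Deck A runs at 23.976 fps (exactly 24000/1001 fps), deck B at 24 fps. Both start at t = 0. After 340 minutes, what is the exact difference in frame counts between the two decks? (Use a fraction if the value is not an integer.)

489600/1001 frames

340 min = 20400 s.
A emits 24000/1001 × 20400 = 489600000/1001 frames; B emits 24 × 20400 = 489600.
Difference = 489600/1001 frames (≈ 489.1109); B is ahead of A.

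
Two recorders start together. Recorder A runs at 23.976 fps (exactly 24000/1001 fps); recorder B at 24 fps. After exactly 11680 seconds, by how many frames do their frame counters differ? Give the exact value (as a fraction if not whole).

A emits 24000/1001 × 11680 = 280320000/1001 frames; B emits 24 × 11680 = 280320.
Difference = 280320/1001 frames (≈ 280.0400); B is ahead of A.

280320/1001 frames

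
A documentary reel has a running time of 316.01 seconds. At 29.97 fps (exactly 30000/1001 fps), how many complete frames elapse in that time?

Frames = 316.01 × 30000/1001 = 9480300/1001 ≈ 9470.8292.
Complete frames: 9470.

9470 frames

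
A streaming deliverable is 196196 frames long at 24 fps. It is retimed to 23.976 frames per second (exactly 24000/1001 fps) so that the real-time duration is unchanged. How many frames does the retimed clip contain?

Target frames = source frames × (target rate / source rate) = 196196 × (24000/1001)/(24) = 196196 × 1000/1001 = 196000.

196000 frames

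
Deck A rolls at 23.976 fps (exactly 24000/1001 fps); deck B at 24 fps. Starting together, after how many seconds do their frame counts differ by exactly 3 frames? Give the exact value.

125.125 seconds

The gap grows by |24 − 24000/1001| = 24/1001 frames per second.
Time for a 3-frame gap: 3 ÷ (24/1001) = 125.125 s.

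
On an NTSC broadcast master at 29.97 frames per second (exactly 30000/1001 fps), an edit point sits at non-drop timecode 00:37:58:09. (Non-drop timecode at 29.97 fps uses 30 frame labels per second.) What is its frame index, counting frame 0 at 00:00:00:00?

68349

Total seconds to the label: (0 × 3600 + 37 × 60 + 58) = 2278.
Frame index = 2278 × 30 + 9 = 68349.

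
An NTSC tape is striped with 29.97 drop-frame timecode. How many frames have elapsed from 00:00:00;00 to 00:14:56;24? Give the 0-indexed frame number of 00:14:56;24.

26878

As if non-drop at 30 labels/s: (0 × 3600 + 14 × 60 + 56) × 30 + 24 = 26904.
Minute boundaries passed: 14; those not divisible by 10: 14 − 1 = 13; dropped labels = 2 × 13 = 26.
Actual frame index = 26904 − 26 = 26878.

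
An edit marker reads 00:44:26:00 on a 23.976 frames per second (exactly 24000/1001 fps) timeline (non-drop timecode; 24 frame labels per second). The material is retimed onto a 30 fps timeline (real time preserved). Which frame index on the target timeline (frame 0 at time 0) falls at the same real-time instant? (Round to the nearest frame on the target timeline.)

Source frame index: (0×3600 + 44×60 + 26) × 24 + 0 = 63984.
Real time: 63984 / (24000/1001) = 1334333/500 s.
Target frame: (1334333/500) × (30) = 4002999/50 ≈ 80059.980 → 80060.

frame 80060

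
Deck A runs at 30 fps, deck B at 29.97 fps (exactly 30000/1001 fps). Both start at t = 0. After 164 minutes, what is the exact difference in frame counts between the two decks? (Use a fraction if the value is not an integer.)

295200/1001 frames

164 min = 9840 s.
A emits 30 × 9840 = 295200 frames; B emits 30000/1001 × 9840 = 295200000/1001.
Difference = 295200/1001 frames (≈ 294.9051); B is behind A.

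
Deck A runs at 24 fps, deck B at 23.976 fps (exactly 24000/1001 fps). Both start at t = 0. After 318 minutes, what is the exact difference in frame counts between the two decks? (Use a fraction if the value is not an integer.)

318 min = 19080 s.
A emits 24 × 19080 = 457920 frames; B emits 24000/1001 × 19080 = 457920000/1001.
Difference = 457920/1001 frames (≈ 457.4625); B is behind A.

457920/1001 frames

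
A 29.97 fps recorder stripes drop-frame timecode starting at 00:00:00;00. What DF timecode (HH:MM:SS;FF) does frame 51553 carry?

Each 10-minute DF block holds 10 × 60 × 30 − 9 × 2 = 17982 frames. 51553 ÷ 17982 → 2 full blocks, remainder 15589.
Within the partial block the first minute is 1800 frames and each further minute 1798, so 8 further minute boundaries passed. Total skipped labels = 18 × 2 + 2 × 8 = 52.
Non-drop label index = 51553 + 52 = 51605; at 30 labels/s that is 00:28:40:05, i.e. DF 00:28:40;05.

00:28:40;05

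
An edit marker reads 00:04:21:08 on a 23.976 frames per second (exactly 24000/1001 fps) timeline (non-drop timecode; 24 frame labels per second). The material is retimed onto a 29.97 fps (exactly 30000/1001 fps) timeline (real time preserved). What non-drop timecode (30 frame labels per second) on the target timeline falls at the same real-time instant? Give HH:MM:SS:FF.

Source frame index: (0×3600 + 4×60 + 21) × 24 + 8 = 6272.
Real time: 6272 / (24000/1001) = 98098/375 s.
Target frame: (98098/375) × (30000/1001) = 7840.
At 30 labels/s: frame 7840 → 00:04:21:10.

00:04:21:10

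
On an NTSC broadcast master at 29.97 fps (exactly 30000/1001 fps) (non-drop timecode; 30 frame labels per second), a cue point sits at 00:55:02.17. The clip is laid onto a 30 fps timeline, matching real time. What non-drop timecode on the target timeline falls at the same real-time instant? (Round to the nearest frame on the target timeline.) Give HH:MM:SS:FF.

00:55:05:26

Source frame index: (0×3600 + 55×60 + 2) × 30 + 17 = 99077.
Real time: 99077 / (30000/1001) = 99176077/30000 s.
Target frame: (99176077/30000) × (30) = 99176077/1000 ≈ 99176.077 → 99176.
At 30 labels/s: frame 99176 → 00:55:05:26.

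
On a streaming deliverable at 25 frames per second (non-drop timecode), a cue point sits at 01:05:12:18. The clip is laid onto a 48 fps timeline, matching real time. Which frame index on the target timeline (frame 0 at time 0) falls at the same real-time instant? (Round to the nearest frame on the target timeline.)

frame 187811

Source frame index: (1×3600 + 5×60 + 12) × 25 + 18 = 97818.
Real time: 97818 / (25) = 97818/25 s.
Target frame: (97818/25) × (48) = 4695264/25 ≈ 187810.560 → 187811.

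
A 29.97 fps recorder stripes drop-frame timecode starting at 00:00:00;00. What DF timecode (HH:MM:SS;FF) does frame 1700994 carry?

Each 10-minute DF block holds 10 × 60 × 30 − 9 × 2 = 17982 frames. 1700994 ÷ 17982 → 94 full blocks, remainder 10686.
Within the partial block the first minute is 1800 frames and each further minute 1798, so 5 further minute boundaries passed. Total skipped labels = 18 × 94 + 2 × 5 = 1702.
Non-drop label index = 1700994 + 1702 = 1702696; at 30 labels/s that is 15:45:56:16, i.e. DF 15:45:56;16.

15:45:56;16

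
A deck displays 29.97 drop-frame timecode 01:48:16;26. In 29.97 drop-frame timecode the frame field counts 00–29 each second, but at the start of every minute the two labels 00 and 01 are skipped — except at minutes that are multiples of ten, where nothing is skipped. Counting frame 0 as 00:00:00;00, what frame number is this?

Complete 10-minute blocks: 10, each 17982 frames → 179820.
Remaining 8 whole minutes in the current block: 1800 + 7 × 1798 = 14386 frames.
Within the current minute: 16 × 30 + 26 − 2 = 504 (labels ;00/;01 skipped at this minute). Total = 179820 + 14386 + 504 = 194710.

194710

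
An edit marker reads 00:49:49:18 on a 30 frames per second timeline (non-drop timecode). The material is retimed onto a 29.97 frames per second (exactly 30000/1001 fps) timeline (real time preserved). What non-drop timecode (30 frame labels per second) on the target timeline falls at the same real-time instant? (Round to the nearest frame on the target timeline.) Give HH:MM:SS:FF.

Source frame index: (0×3600 + 49×60 + 49) × 30 + 18 = 89688.
Real time: 89688 / (30) = 14948/5 s.
Target frame: (14948/5) × (30000/1001) = 89688000/1001 ≈ 89598.402 → 89598.
At 30 labels/s: frame 89598 → 00:49:46:18.

00:49:46:18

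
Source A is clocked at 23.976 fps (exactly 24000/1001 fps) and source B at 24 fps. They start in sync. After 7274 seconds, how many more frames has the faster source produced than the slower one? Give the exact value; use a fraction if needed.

A emits 24000/1001 × 7274 = 174576000/1001 frames; B emits 24 × 7274 = 174576.
Difference = 174576/1001 frames (≈ 174.4016); B is ahead of A.

174576/1001 frames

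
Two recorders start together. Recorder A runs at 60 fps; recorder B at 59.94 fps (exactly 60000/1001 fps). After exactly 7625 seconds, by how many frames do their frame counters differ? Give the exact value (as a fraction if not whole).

457500/1001 frames

A emits 60 × 7625 = 457500 frames; B emits 60000/1001 × 7625 = 457500000/1001.
Difference = 457500/1001 frames (≈ 457.0430); B is behind A.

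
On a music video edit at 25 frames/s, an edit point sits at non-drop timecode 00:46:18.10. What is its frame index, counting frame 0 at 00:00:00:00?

Total seconds to the label: (0 × 3600 + 46 × 60 + 18) = 2778.
Frame index = 2778 × 25 + 10 = 69460.

frame 69460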